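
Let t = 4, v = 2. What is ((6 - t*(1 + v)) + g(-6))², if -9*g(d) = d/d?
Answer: 3025/81 ≈ 37.346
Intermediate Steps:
g(d) = -⅑ (g(d) = -d/(9*d) = -⅑*1 = -⅑)
((6 - t*(1 + v)) + g(-6))² = ((6 - 4*(1 + 2)) - ⅑)² = ((6 - 4*3) - ⅑)² = ((6 - 1*12) - ⅑)² = ((6 - 12) - ⅑)² = (-6 - ⅑)² = (-55/9)² = 3025/81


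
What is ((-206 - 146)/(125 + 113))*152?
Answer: -26752/119 ≈ -224.81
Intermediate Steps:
((-206 - 146)/(125 + 113))*152 = -352/238*152 = -352*1/238*152 = -176/119*152 = -26752/119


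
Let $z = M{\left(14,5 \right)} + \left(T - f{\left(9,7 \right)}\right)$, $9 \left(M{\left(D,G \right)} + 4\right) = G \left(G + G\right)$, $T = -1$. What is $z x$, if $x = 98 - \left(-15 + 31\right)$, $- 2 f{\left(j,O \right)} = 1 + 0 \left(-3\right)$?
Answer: $\frac{779}{9} \approx 86.556$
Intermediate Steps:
$M{\left(D,G \right)} = -4 + \frac{2 G^{2}}{9}$ ($M{\left(D,G \right)} = -4 + \frac{G \left(G + G\right)}{9} = -4 + \frac{G 2 G}{9} = -4 + \frac{2 G^{2}}{9}$)
$f{\left(j,O \right)} = - \frac{1}{2}$ ($f{\left(j,O \right)} = - \frac{1 + 0 \left(-3\right)}{2} = - \frac{1 + 0}{2} = \left(- \frac{1}{2}\right) 1 = - \frac{1}{2}$)
$x = 82$ ($x = 98 - 16 = 82$)
$z = \frac{19}{18}$ ($z = \left(-4 + \frac{2 \cdot 5^{2}}{9}\right) - \frac{1}{2} = \left(-4 + \frac{2}{9} \cdot 25\right) + \left(-1 + \frac{1}{2}\right) = \left(-4 + \frac{50}{9}\right) - \frac{1}{2} = \frac{14}{9} - \frac{1}{2} = \frac{19}{18} \approx 1.0556$)
$z x = \frac{19}{18} \cdot 82 = \frac{779}{9}$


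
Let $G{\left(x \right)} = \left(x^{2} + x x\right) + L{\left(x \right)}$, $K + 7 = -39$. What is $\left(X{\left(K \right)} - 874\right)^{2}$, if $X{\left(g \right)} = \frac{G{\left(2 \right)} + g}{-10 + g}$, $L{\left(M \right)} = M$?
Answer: $\frac{149499529}{196} \approx 7.6275 \cdot 10^{5}$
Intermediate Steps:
$K = -46$ ($K = -7 - 39 = -46$)
$G{\left(x \right)} = x + 2 x^{2}$ ($G{\left(x \right)} = \left(x^{2} + x x\right) + x = \left(x^{2} + x^{2}\right) + x = 2 x^{2} + x = x + 2 x^{2}$)
$X{\left(g \right)} = \frac{10 + g}{-10 + g}$ ($X{\left(g \right)} = \frac{2 \left(1 + 2 \cdot 2\right) + g}{-10 + g} = \frac{2 \left(1 + 4\right) + g}{-10 + g} = \frac{2 \cdot 5 + g}{-10 + g} = \frac{10 + g}{-10 + g}$)
$\left(X{\left(K \right)} - 874\right)^{2} = \left(\frac{10 - 46}{-10 - 46} - 874\right)^{2} = \left(\frac{1}{-56} \left(-36\right) - 874\right)^{2} = \left(\left(- \frac{1}{56}\right) \left(-36\right) - 874\right)^{2} = \left(\frac{9}{14} - 874\right)^{2} = \left(- \frac{12227}{14}\right)^{2} = \frac{149499529}{196}$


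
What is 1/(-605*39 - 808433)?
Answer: -1/832028 ≈ -1.2019e-6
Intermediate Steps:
1/(-605*39 - 808433) = 1/(-23595 - 808433) = 1/(-832028) = -1/832028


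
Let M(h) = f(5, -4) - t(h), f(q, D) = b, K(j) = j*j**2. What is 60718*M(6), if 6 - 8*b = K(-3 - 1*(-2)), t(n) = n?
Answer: -1244719/4 ≈ -3.1118e+5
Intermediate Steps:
K(j) = j**3
b = 7/8 (b = 3/4 - (-3 - 1*(-2))**3/8 = 3/4 - (-3 + 2)**3/8 = 3/4 - 1/8*(-1)**3 = 3/4 - 1/8*(-1) = 3/4 + 1/8 = 7/8 ≈ 0.87500)
f(q, D) = 7/8
M(h) = 7/8 - h
60718*M(6) = 60718*(7/8 - 1*6) = 60718*(7/8 - 6) = 60718*(-41/8) = -1244719/4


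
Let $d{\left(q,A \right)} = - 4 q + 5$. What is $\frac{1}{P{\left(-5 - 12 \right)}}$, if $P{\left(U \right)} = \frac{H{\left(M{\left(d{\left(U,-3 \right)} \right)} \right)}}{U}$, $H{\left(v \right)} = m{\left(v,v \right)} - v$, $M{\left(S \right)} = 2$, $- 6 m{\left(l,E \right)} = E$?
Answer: $\frac{51}{7} \approx 7.2857$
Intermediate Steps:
$d{\left(q,A \right)} = 5 - 4 q$
$m{\left(l,E \right)} = - \frac{E}{6}$
$H{\left(v \right)} = - \frac{7 v}{6}$ ($H{\left(v \right)} = - \frac{v}{6} - v = - \frac{7 v}{6}$)
$P{\left(U \right)} = - \frac{7}{3 U}$ ($P{\left(U \right)} = \frac{\left(- \frac{7}{6}\right) 2}{U} = - \frac{7}{3 U}$)
$\frac{1}{P{\left(-5 - 12 \right)}} = \frac{1}{\left(- \frac{7}{3}\right) \frac{1}{-5 - 12}} = \frac{1}{\left(- \frac{7}{3}\right) \frac{1}{-17}} = \frac{1}{\left(- \frac{7}{3}\right) \left(- \frac{1}{17}\right)} = \frac{1}{\frac{7}{51}} = \frac{51}{7}$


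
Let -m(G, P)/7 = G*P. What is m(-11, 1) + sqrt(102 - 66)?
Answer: 83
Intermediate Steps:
m(G, P) = -7*G*P
m(-11, 1) + sqrt(102 - 66) = -7*(-11)*1 + sqrt(102 - 66) = 77 + sqrt(36) = 77 + 6 = 83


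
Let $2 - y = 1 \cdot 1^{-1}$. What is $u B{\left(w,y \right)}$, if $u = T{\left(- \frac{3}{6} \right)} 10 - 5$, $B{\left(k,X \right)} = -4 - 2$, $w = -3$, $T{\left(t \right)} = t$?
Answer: $60$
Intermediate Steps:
$y = 1$ ($y = 2 - 1 \cdot 1^{-1} = 2 - 1 \cdot 1 = 2 - 1 = 1$)
$B{\left(k,X \right)} = -6$
$u = -10$ ($u = - \frac{3}{6} \cdot 10 - 5 = \left(-3\right) \frac{1}{6} \cdot 10 - 5 = \left(- \frac{1}{2}\right) 10 - 5 = -5 - 5 = -10$)
$u B{\left(w,y \right)} = \left(-10\right) \left(-6\right) = 60$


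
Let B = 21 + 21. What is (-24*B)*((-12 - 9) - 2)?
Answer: 23184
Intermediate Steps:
B = 42
(-24*B)*((-12 - 9) - 2) = (-24*42)*((-12 - 9) - 2) = -1008*(-21 - 2) = -1008*(-23) = 23184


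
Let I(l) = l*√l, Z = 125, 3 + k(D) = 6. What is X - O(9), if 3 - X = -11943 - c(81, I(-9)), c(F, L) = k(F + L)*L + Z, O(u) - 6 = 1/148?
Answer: 1785619/148 - 81*I ≈ 12065.0 - 81.0*I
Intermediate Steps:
k(D) = 3 (k(D) = -3 + 6 = 3)
O(u) = 889/148 (O(u) = 6 + 1/148 = 889/148)
I(l) = l^(3/2)
c(F, L) = 125 + 3*L (c(F, L) = 3*L + 125 = 125 + 3*L)
X = 12071 - 81*I (X = 3 - (-11943 - (125 + 3*(-9)^(3/2))) = 3 - (-11943 - (125 + 3*(-27*I))) = 3 - (-11943 - (125 - 81*I)) = 3 - (-11943 + (-125 + 81*I)) = 3 - (-12068 + 81*I) = 3 + (12068 - 81*I) = 12071 - 81*I ≈ 12071.0 - 81.0*I)
X - O(9) = (12071 - 81*I) - 1*889/148 = (12071 - 81*I) - 889/148 = 1785619/148 - 81*I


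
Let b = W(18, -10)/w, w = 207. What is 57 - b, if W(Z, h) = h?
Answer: 11809/207 ≈ 57.048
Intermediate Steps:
b = -10/207 ≈ -0.048309
57 - b = 57 - 1*(-10/207) = 57 + 10/207 = 11809/207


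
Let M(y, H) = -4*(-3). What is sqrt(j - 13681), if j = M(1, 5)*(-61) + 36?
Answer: I*sqrt(14377) ≈ 119.9*I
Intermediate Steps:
M(y, H) = 12
j = -696 (j = 12*(-61) + 36 = -732 + 36 = -696)
sqrt(j - 13681) = sqrt(-696 - 13681) = sqrt(-14377) = I*sqrt(14377)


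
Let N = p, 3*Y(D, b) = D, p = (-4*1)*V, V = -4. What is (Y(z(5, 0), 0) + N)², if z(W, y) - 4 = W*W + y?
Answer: 5929/9 ≈ 658.78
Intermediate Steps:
z(W, y) = 4 + y + W² (z(W, y) = 4 + (W*W + y) = 4 + (W² + y) = 4 + (y + W²) = 4 + y + W²)
p = 16 (p = -4*1*(-4) = -4*(-4) = 16)
Y(D, b) = D/3
N = 16
(Y(z(5, 0), 0) + N)² = ((4 + 0 + 5²)/3 + 16)² = ((4 + 0 + 25)/3 + 16)² = ((⅓)*29 + 16)² = (29/3 + 16)² = (77/3)² = 5929/9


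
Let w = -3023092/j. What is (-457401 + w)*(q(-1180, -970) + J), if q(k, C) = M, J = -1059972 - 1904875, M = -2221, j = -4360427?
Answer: 5917700363373550180/4360427 ≈ 1.3571e+12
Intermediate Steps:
J = -2964847
q(k, C) = -2221
w = 3023092/4360427 (w = -3023092/(-4360427) = -3023092*(-1/4360427) = 3023092/4360427 ≈ 0.69330)
(-457401 + w)*(q(-1180, -970) + J) = (-457401 + 3023092/4360427)*(-2221 - 2964847) = -1994460647135/4360427*(-2967068) = 5917700363373550180/4360427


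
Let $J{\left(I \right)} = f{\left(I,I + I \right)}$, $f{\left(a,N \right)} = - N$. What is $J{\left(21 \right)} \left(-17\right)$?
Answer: $714$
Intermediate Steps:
$J{\left(I \right)} = - 2 I$ ($J{\left(I \right)} = - (I + I) = - 2 I$)
$J{\left(21 \right)} \left(-17\right) = \left(-2\right) 21 \left(-17\right) = \left(-42\right) \left(-17\right) = 714$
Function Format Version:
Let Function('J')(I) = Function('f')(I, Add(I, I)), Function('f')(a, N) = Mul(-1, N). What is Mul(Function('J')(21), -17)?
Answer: 714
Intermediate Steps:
Function('J')(I) = Mul(-2, I) (Function('J')(I) = Mul(-1, Add(I, I)) = Mul(-1, Mul(2, I)) = Mul(-2, I))
Mul(Function('J')(21), -17) = Mul(Mul(-2, 21), -17) = Mul(-42, -17) = 714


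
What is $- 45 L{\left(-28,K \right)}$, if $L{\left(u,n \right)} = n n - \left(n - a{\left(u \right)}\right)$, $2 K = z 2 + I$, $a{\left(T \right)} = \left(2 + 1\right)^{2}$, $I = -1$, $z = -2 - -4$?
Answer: $- \frac{1755}{4} \approx -438.75$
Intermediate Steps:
$z = 2$ ($z = -2 + 4 = 2$)
$a{\left(T \right)} = 9$ ($a{\left(T \right)} = 3^{2} = 9$)
$K = \frac{3}{2}$ ($K = \frac{2 \cdot 2 - 1}{2} = \frac{4 - 1}{2} = \frac{1}{2} \cdot 3 = \frac{3}{2} \approx 1.5$)
$L{\left(u,n \right)} = 9 + n^{2} - n$ ($L{\left(u,n \right)} = n n - \left(-9 + n\right) = n^{2} - \left(-9 + n\right) = 9 + n^{2} - n$)
$- 45 L{\left(-28,K \right)} = - 45 \left(9 + \left(\frac{3}{2}\right)^{2} - \frac{3}{2}\right) = - 45 \left(9 + \frac{9}{4} - \frac{3}{2}\right) = \left(-45\right) \frac{39}{4} = - \frac{1755}{4}$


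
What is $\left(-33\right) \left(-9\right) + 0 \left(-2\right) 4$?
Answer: $297$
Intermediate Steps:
$\left(-33\right) \left(-9\right) + 0 \left(-2\right) 4 = 297 + 0 \cdot 4 = 297 + 0 = 297$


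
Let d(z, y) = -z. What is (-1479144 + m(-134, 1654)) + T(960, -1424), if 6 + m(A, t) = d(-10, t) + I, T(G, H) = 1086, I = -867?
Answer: -1478921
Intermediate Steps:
m(A, t) = -863 (m(A, t) = -6 + (-1*(-10) - 867) = -6 + (10 - 867) = -6 - 857 = -863)
(-1479144 + m(-134, 1654)) + T(960, -1424) = (-1479144 - 863) + 1086 = -1480007 + 1086 = -1478921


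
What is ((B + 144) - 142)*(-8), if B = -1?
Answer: -8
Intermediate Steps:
((B + 144) - 142)*(-8) = ((-1 + 144) - 142)*(-8) = (143 - 142)*(-8) = 1*(-8) = -8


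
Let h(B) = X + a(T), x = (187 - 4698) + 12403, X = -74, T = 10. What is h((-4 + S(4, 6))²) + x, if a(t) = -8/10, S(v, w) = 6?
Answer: 39086/5 ≈ 7817.2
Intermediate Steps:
a(t) = -⅘ (a(t) = -8*⅒ = -⅘)
x = 7892 (x = -4511 + 12403 = 7892)
h(B) = -374/5 (h(B) = -74 - ⅘ = -374/5)
h((-4 + S(4, 6))²) + x = -374/5 + 7892 = 39086/5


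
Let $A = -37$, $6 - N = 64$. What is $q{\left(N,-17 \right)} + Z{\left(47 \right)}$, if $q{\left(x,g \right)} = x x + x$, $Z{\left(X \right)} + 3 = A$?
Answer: $3266$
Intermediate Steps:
$N = -58$ ($N = 6 - 64 = -58$)
$Z{\left(X \right)} = -40$ ($Z{\left(X \right)} = -3 - 37 = -40$)
$q{\left(x,g \right)} = x + x^{2}$ ($q{\left(x,g \right)} = x^{2} + x = x + x^{2}$)
$q{\left(N,-17 \right)} + Z{\left(47 \right)} = - 58 \left(1 - 58\right) - 40 = \left(-58\right) \left(-57\right) - 40 = 3306 - 40 = 3266$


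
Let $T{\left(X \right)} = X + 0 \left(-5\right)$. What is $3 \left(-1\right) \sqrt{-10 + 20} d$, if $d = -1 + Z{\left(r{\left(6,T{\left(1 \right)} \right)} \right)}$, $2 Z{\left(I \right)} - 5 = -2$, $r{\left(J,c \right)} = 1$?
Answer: $- \frac{3 \sqrt{10}}{2} \approx -4.7434$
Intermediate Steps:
$T{\left(X \right)} = X$ ($T{\left(X \right)} = X + 0 = X$)
$Z{\left(I \right)} = \frac{3}{2}$ ($Z{\left(I \right)} = \frac{5}{2} + \frac{1}{2} \left(-2\right) = \frac{5}{2} - 1 = \frac{3}{2}$)
$d = \frac{1}{2}$ ($d = -1 + \frac{3}{2} = \frac{1}{2} \approx 0.5$)
$3 \left(-1\right) \sqrt{-10 + 20} d = 3 \left(-1\right) \sqrt{-10 + 20} \cdot \frac{1}{2} = - 3 \sqrt{10} \cdot \frac{1}{2} = - \frac{3 \sqrt{10}}{2}$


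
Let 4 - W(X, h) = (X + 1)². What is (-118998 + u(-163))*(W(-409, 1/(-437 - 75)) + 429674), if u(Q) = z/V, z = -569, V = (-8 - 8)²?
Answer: -4009283149599/128 ≈ -3.1323e+10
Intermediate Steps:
V = 256 (V = (-16)² = 256)
W(X, h) = 4 - (1 + X)² (W(X, h) = 4 - (X + 1)² = 4 - (1 + X)²)
u(Q) = -569/256
(-118998 + u(-163))*(W(-409, 1/(-437 - 75)) + 429674) = (-118998 - 569/256)*((4 - (1 - 409)²) + 429674) = -30464057*((4 - 1*(-408)²) + 429674)/256 = -30464057*((4 - 1*166464) + 429674)/256 = -30464057*((4 - 166464) + 429674)/256 = -30464057*(-166460 + 429674)/256 = -30464057/256*263214 = -4009283149599/128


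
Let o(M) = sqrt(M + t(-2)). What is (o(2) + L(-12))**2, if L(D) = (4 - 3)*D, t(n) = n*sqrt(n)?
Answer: (12 - sqrt(2)*sqrt(1 - I*sqrt(2)))**2 ≈ 106.33 + 17.706*I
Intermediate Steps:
t(n) = n**(3/2)
o(M) = sqrt(M - 2*I*sqrt(2)) (o(M) = sqrt(M + (-2)**(3/2)) = sqrt(M - 2*I*sqrt(2)))
L(D) = D (L(D) = 1*D = D)
(o(2) + L(-12))**2 = (sqrt(2 - 2*I*sqrt(2)) - 12)**2 = (-12 + sqrt(2 - 2*I*sqrt(2)))**2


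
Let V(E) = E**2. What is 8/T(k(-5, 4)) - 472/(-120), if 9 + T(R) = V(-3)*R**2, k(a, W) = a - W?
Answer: 71/18 ≈ 3.9444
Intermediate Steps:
T(R) = -9 + 9*R**2 (T(R) = -9 + (-3)**2*R**2 = -9 + 9*R**2)
8/T(k(-5, 4)) - 472/(-120) = 8/(-9 + 9*(-5 - 1*4)**2) - 472/(-120) = 8/(-9 + 9*(-5 - 4)**2) - 472*(-1/120) = 8/(-9 + 9*(-9)**2) + 59/15 = 8/(-9 + 9*81) + 59/15 = 8/(-9 + 729) + 59/15 = 8/720 + 59/15 = 8*(1/720) + 59/15 = 1/90 + 59/15 = 71/18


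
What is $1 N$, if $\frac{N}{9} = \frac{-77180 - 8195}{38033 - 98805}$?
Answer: $\frac{768375}{60772} \approx 12.644$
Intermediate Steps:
$N = \frac{768375}{60772}$ ($N = 9 \frac{-77180 - 8195}{38033 - 98805} = 9 \left(- \frac{85375}{-60772}\right) = 9 \left(\left(-85375\right) \left(- \frac{1}{60772}\right)\right) = 9 \cdot \frac{85375}{60772} = \frac{768375}{60772} \approx 12.644$)
$1 N = 1 \cdot \frac{768375}{60772} = \frac{768375}{60772}$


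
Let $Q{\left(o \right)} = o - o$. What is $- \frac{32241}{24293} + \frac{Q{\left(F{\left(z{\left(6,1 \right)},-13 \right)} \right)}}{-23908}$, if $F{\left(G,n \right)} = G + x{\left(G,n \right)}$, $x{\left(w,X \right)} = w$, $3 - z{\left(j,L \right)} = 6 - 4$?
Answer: $- \frac{32241}{24293} \approx -1.3272$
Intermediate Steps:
$z{\left(j,L \right)} = 1$ ($z{\left(j,L \right)} = 3 - \left(6 - 4\right) = 3 - 2 = 1$)
$F{\left(G,n \right)} = 2 G$ ($F{\left(G,n \right)} = G + G = 2 G$)
$Q{\left(o \right)} = 0$
$- \frac{32241}{24293} + \frac{Q{\left(F{\left(z{\left(6,1 \right)},-13 \right)} \right)}}{-23908} = - \frac{32241}{24293} + \frac{0}{-23908} = \left(-32241\right) \frac{1}{24293} + 0 \left(- \frac{1}{23908}\right) = - \frac{32241}{24293} + 0 = - \frac{32241}{24293}$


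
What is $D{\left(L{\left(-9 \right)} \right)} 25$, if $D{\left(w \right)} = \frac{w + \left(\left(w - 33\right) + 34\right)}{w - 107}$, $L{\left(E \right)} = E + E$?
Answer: $7$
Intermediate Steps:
$L{\left(E \right)} = 2 E$
$D{\left(w \right)} = \frac{1 + 2 w}{-107 + w}$ ($D{\left(w \right)} = \frac{w + \left(\left(-33 + w\right) + 34\right)}{-107 + w} = \frac{w + \left(1 + w\right)}{-107 + w} = \frac{1 + 2 w}{-107 + w}$)
$D{\left(L{\left(-9 \right)} \right)} 25 = \frac{1 + 2 \cdot 2 \left(-9\right)}{-107 + 2 \left(-9\right)} 25 = \frac{1 + 2 \left(-18\right)}{-107 - 18} \cdot 25 = \frac{1 - 36}{-125} \cdot 25 = \left(- \frac{1}{125}\right) \left(-35\right) 25 = \frac{7}{25} \cdot 25 = 7$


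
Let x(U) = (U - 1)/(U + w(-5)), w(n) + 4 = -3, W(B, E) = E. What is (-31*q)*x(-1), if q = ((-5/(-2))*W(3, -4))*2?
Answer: 155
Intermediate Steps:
w(n) = -7 (w(n) = -4 - 3 = -7)
q = -20 (q = (-5/(-2)*(-4))*2 = (-5*(-½)*(-4))*2 = ((5/2)*(-4))*2 = -10*2 = -20)
x(U) = (-1 + U)/(-7 + U) (x(U) = (U - 1)/(U - 7) = (-1 + U)/(-7 + U))
(-31*q)*x(-1) = (-31*(-20))*((-1 - 1)/(-7 - 1)) = 620*(-2/(-8)) = 620*(-⅛*(-2)) = 620*(¼) = 155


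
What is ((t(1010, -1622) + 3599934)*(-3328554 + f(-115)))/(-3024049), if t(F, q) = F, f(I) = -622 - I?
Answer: 11987762233584/3024049 ≈ 3.9641e+6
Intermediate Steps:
((t(1010, -1622) + 3599934)*(-3328554 + f(-115)))/(-3024049) = ((1010 + 3599934)*(-3328554 + (-622 - 1*(-115))))/(-3024049) = (3600944*(-3328554 + (-622 + 115)))*(-1/3024049) = (3600944*(-3328554 - 507))*(-1/3024049) = (3600944*(-3329061))*(-1/3024049) = -11987762233584*(-1/3024049) = 11987762233584/3024049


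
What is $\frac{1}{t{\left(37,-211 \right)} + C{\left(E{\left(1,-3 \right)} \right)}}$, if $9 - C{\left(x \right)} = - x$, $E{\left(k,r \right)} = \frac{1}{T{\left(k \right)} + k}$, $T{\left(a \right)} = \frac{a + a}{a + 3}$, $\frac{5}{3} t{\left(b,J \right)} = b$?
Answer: $\frac{15}{478} \approx 0.031381$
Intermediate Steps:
$t{\left(b,J \right)} = \frac{3 b}{5}$
$T{\left(a \right)} = \frac{2 a}{3 + a}$
$E{\left(k,r \right)} = \frac{1}{k + \frac{2 k}{3 + k}}$ ($E{\left(k,r \right)} = \frac{1}{\frac{2 k}{3 + k} + k} = \frac{1}{k + \frac{2 k}{3 + k}}$)
$C{\left(x \right)} = 9 + x$ ($C{\left(x \right)} = 9 - - x = 9 + x$)
$\frac{1}{t{\left(37,-211 \right)} + C{\left(E{\left(1,-3 \right)} \right)}} = \frac{1}{\frac{3}{5} \cdot 37 + \left(9 + \frac{3 + 1}{1 \left(5 + 1\right)}\right)} = \frac{1}{\frac{111}{5} + \left(9 + 1 \cdot \frac{1}{6} \cdot 4\right)} = \frac{1}{\frac{111}{5} + \left(9 + \frac{2}{3}\right)} = \frac{1}{\frac{111}{5} + \frac{29}{3}} = \frac{1}{\frac{478}{15}} = \frac{15}{478}$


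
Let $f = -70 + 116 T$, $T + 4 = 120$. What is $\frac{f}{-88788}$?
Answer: $- \frac{2231}{14798} \approx -0.15076$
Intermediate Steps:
$T = 116$ ($T = -4 + 120 = 116$)
$f = 13386$ ($f = -70 + 116 \cdot 116 = -70 + 13456 = 13386$)
$\frac{f}{-88788} = \frac{13386}{-88788} = 13386 \left(- \frac{1}{88788}\right) = - \frac{2231}{14798}$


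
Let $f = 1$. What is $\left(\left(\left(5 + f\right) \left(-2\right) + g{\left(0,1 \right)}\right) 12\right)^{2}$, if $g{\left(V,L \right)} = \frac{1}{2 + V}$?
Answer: $19044$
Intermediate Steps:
$\left(\left(\left(5 + f\right) \left(-2\right) + g{\left(0,1 \right)}\right) 12\right)^{2} = \left(\left(\left(5 + 1\right) \left(-2\right) + \frac{1}{2 + 0}\right) 12\right)^{2} = \left(\left(6 \left(-2\right) + \frac{1}{2}\right) 12\right)^{2} = \left(\left(-12 + \frac{1}{2}\right) 12\right)^{2} = \left(\left(- \frac{23}{2}\right) 12\right)^{2} = \left(-138\right)^{2} = 19044$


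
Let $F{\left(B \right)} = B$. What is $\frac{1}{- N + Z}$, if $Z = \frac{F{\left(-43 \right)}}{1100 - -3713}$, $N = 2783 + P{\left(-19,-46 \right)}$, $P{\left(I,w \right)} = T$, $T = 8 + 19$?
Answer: $- \frac{4813}{13524573} \approx -0.00035587$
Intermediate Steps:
$T = 27$
$P{\left(I,w \right)} = 27$
$N = 2810$ ($N = 2783 + 27 = 2810$)
$Z = - \frac{43}{4813}$ ($Z = - \frac{43}{1100 - -3713} = - \frac{43}{1100 + 3713} = - \frac{43}{4813} \approx -0.0089341$)
$\frac{1}{- N + Z} = \frac{1}{\left(-1\right) 2810 - \frac{43}{4813}} = \frac{1}{-2810 - \frac{43}{4813}} = \frac{1}{- \frac{13524573}{4813}} = - \frac{4813}{13524573}$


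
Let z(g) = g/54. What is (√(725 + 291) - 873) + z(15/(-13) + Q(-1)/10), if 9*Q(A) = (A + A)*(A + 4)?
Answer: -4596464/5265 + 2*√254 ≈ -841.15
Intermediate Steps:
Q(A) = 2*A*(4 + A)/9 (Q(A) = ((A + A)*(A + 4))/9 = ((2*A)*(4 + A))/9 = (2*A*(4 + A))/9 = 2*A*(4 + A)/9)
z(g) = g/54 (z(g) = g*(1/54) = g/54)
(√(725 + 291) - 873) + z(15/(-13) + Q(-1)/10) = (√(725 + 291) - 873) + (15/(-13) + ((2/9)*(-1)*(4 - 1))/10)/54 = (√1016 - 873) + (15*(-1/13) + ((2/9)*(-1)*3)*(⅒))/54 = (2*√254 - 873) + (-15/13 - ⅔*⅒)/54 = (-873 + 2*√254) + (-15/13 - 1/15)/54 = (-873 + 2*√254) + (1/54)*(-238/195) = (-873 + 2*√254) - 119/5265 = -4596464/5265 + 2*√254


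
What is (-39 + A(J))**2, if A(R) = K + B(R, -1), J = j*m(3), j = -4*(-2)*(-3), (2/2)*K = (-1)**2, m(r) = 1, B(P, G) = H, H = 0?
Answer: 1444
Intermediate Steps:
B(P, G) = 0
K = 1 (K = (-1)**2 = 1)
j = -24 (j = 8*(-3) = -24)
J = -24 (J = -24*1 = -24)
A(R) = 1 (A(R) = 1 + 0 = 1)
(-39 + A(J))**2 = (-39 + 1)**2 = (-38)**2 = 1444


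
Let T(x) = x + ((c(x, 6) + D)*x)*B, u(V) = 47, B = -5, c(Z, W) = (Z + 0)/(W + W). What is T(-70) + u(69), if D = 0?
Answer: -6194/3 ≈ -2064.7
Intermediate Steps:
c(Z, W) = Z/(2*W) (c(Z, W) = Z/((2*W)) = Z*(1/(2*W)) = Z/(2*W))
T(x) = x - 5*x²/12 (T(x) = x + (((½)*x/6 + 0)*x)*(-5) = x + (((½)*x*(⅙) + 0)*x)*(-5) = x + ((x/12 + 0)*x)*(-5) = x + ((x/12)*x)*(-5) = x + (x²/12)*(-5) = x - 5*x²/12)
T(-70) + u(69) = (1/12)*(-70)*(12 - 5*(-70)) + 47 = (1/12)*(-70)*(12 + 350) + 47 = (1/12)*(-70)*362 + 47 = -6335/3 + 47 = -6194/3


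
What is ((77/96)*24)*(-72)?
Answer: -1386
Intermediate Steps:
((77/96)*24)*(-72) = (77/4)*(-72) = -1386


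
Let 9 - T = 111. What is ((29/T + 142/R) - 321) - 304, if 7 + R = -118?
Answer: -7986859/12750 ≈ -626.42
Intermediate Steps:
T = -102 (T = 9 - 1*111 = 9 - 111 = -102)
R = -125 (R = -7 - 118 = -125)
((29/T + 142/R) - 321) - 304 = ((29/(-102) + 142/(-125)) - 321) - 304 = ((29*(-1/102) + 142*(-1/125)) - 321) - 304 = ((-29/102 - 142/125) - 321) - 304 = (-18109/12750 - 321) - 304 = -4110859/12750 - 304 = -7986859/12750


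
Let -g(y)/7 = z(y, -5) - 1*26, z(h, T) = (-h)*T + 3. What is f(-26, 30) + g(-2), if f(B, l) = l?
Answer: 261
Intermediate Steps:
z(h, T) = 3 - T*h (z(h, T) = -T*h + 3 = 3 - T*h)
g(y) = 161 - 35*y (g(y) = -7*((3 - 1*(-5)*y) - 1*26) = -7*((3 + 5*y) - 26) = -7*(-23 + 5*y) = 161 - 35*y)
f(-26, 30) + g(-2) = 30 + (161 - 35*(-2)) = 30 + (161 + 70) = 30 + 231 = 261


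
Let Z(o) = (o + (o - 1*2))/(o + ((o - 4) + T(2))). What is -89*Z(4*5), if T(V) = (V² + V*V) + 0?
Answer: -1691/22 ≈ -76.864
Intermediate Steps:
T(V) = 2*V² (T(V) = (V² + V²) + 0 = 2*V² + 0 = 2*V²)
Z(o) = (-2 + 2*o)/(4 + 2*o) (Z(o) = (o + (o - 1*2))/(o + ((o - 4) + 2*2²)) = (o + (o - 2))/(o + ((-4 + o) + 2*4)) = (o + (-2 + o))/(o + ((-4 + o) + 8)) = (-2 + 2*o)/(o + (4 + o)) = (-2 + 2*o)/(4 + 2*o))
-89*Z(4*5) = -89*(-1 + 4*5)/(2 + 4*5) = -89*(-1 + 20)/(2 + 20) = -89*19/22 = -1691/22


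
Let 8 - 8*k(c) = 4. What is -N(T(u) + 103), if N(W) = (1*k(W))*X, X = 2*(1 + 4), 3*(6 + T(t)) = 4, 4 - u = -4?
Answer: -5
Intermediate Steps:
u = 8 (u = 4 - 1*(-4) = 4 + 4 = 8)
k(c) = ½ (k(c) = 1 - ⅛*4 = 1 - ½ = ½)
T(t) = -14/3 (T(t) = -6 + (⅓)*4 = -6 + 4/3 = -14/3)
X = 10 (X = 2*5 = 10)
N(W) = 5 (N(W) = (1*(½))*10 = (½)*10 = 5)
-N(T(u) + 103) = -1*5 = -5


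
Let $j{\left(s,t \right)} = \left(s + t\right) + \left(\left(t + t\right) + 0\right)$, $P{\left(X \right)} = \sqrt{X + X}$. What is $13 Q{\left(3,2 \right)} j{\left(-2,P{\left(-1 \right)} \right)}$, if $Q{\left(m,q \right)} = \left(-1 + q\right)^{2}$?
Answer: $-26 + 39 i \sqrt{2} \approx -26.0 + 55.154 i$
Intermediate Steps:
$P{\left(X \right)} = \sqrt{2} \sqrt{X}$ ($P{\left(X \right)} = \sqrt{2 X} = \sqrt{2} \sqrt{X}$)
$j{\left(s,t \right)} = s + 3 t$ ($j{\left(s,t \right)} = \left(s + t\right) + \left(2 t + 0\right) = \left(s + t\right) + 2 t = s + 3 t$)
$13 Q{\left(3,2 \right)} j{\left(-2,P{\left(-1 \right)} \right)} = 13 \left(-1 + 2\right)^{2} \left(-2 + 3 \sqrt{2} \sqrt{-1}\right) = 13 \cdot 1^{2} \left(-2 + 3 \sqrt{2} i\right) = 13 \cdot 1 \left(-2 + 3 i \sqrt{2}\right) = 13 \left(-2 + 3 i \sqrt{2}\right) = -26 + 39 i \sqrt{2}$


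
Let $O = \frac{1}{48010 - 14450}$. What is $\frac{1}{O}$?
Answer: $33560$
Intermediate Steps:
$O = \frac{1}{33560} \approx 2.9797 \cdot 10^{-5}$
$\frac{1}{O} = \frac{1}{\frac{1}{33560}} = 33560$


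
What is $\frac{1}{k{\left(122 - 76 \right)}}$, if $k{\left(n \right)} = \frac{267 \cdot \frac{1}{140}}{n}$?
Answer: $\frac{6440}{267} \approx 24.12$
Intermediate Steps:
$k{\left(n \right)} = \frac{267}{140 n}$ ($k{\left(n \right)} = \frac{267 \cdot \frac{1}{140}}{n} = \frac{267}{140 n}$)
$\frac{1}{k{\left(122 - 76 \right)}} = \frac{1}{\frac{267}{140} \frac{1}{122 - 76}} = \frac{1}{\frac{267}{140} \cdot \frac{1}{46}} = \frac{1}{\frac{267}{6440}} = \frac{6440}{267}$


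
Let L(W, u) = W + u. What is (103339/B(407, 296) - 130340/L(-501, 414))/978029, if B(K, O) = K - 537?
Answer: 7953707/11061507990 ≈ 0.00071904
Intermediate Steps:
B(K, O) = -537 + K
(103339/B(407, 296) - 130340/L(-501, 414))/978029 = (103339/(-537 + 407) - 130340/(-501 + 414))/978029 = (103339/(-130) - 130340/(-87))*(1/978029) = (103339*(-1/130) - 130340*(-1/87))*(1/978029) = (-103339/130 + 130340/87)*(1/978029) = (7953707/11310)*(1/978029) = 7953707/11061507990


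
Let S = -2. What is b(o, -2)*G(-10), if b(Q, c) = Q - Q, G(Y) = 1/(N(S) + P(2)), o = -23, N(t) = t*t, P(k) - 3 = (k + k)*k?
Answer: 0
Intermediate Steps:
P(k) = 3 + 2*k**2 (P(k) = 3 + (k + k)*k = 3 + (2*k)*k = 3 + 2*k**2)
N(t) = t**2
G(Y) = 1/15 (G(Y) = 1/((-2)**2 + (3 + 2*2**2)) = 1/(4 + (3 + 2*4)) = 1/(4 + (3 + 8)) = 1/(4 + 11) = 1/15)
b(Q, c) = 0
b(o, -2)*G(-10) = 0*(1/15) = 0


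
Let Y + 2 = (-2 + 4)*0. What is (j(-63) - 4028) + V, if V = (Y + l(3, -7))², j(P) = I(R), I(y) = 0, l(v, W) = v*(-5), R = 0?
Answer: -3739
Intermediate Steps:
l(v, W) = -5*v
j(P) = 0
Y = -2 (Y = -2 + (-2 + 4)*0 = -2 + 2*0 = -2 + 0 = -2)
V = 289 (V = (-2 - 5*3)² = (-2 - 15)² = (-17)² = 289)
(j(-63) - 4028) + V = (0 - 4028) + 289 = -4028 + 289 = -3739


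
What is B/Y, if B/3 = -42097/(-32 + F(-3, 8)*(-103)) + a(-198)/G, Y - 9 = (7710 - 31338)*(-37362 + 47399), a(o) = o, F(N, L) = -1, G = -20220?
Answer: 141864547/18914630631430 ≈ 7.5003e-6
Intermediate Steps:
Y = -237154227 (Y = 9 + (7710 - 31338)*(-37362 + 47399) = 9 - 23628*10037 = 9 - 237154236 = -237154227)
B = -425593641/239270 (B = 3*(-42097/(-32 - 1*(-103)) - 198/(-20220)) = 3*(-42097/(-32 + 103) - 198*(-1/20220)) = 3*(-42097/71 + 33/3370) = 3*(-141864547/239270) = -425593641/239270 ≈ -1778.7)
B/Y = -425593641/239270/(-237154227) = -425593641/239270*(-1/237154227) = 141864547/18914630631430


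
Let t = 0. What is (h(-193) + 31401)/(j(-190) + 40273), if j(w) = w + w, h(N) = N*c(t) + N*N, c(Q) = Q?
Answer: 68650/39893 ≈ 1.7209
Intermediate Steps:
h(N) = N**2 (h(N) = N*0 + N*N = 0 + N**2 = N**2)
j(w) = 2*w
(h(-193) + 31401)/(j(-190) + 40273) = ((-193)**2 + 31401)/(2*(-190) + 40273) = (37249 + 31401)/(-380 + 40273) = 68650/39893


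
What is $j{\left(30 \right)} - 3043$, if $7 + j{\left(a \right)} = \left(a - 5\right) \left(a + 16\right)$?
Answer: $-1900$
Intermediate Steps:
$j{\left(a \right)} = -7 + \left(-5 + a\right) \left(16 + a\right)$ ($j{\left(a \right)} = -7 + \left(a - 5\right) \left(a + 16\right) = -7 + \left(-5 + a\right) \left(16 + a\right)$)
$j{\left(30 \right)} - 3043 = \left(-87 + 30^{2} + 11 \cdot 30\right) - 3043 = \left(-87 + 900 + 330\right) - 3043 = 1143 - 3043 = -1900$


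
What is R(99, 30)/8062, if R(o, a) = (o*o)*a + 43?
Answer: 294073/8062 ≈ 36.476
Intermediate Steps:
R(o, a) = 43 + a*o**2 (R(o, a) = o**2*a + 43 = a*o**2 + 43 = 43 + a*o**2)
R(99, 30)/8062 = (43 + 30*99**2)/8062 = (43 + 30*9801)*(1/8062) = (43 + 294030)*(1/8062) = 294073*(1/8062) = 294073/8062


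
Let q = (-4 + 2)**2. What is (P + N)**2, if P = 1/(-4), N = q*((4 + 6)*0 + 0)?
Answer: 1/16 ≈ 0.062500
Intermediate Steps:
q = 4 (q = (-2)**2 = 4)
N = 0 (N = 4*((4 + 6)*0 + 0) = 4*(10*0 + 0) = 4*(0 + 0) = 4*0 = 0)
P = -1/4 ≈ -0.25000
(P + N)**2 = (-1/4 + 0)**2 = (-1/4)**2 = 1/16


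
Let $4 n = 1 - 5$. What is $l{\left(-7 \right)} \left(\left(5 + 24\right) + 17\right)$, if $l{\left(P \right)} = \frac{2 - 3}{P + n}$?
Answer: $\frac{23}{4} \approx 5.75$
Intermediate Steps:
$n = -1$ ($n = \frac{1 - 5}{4} = \frac{1}{4} \left(-4\right) = -1$)
$l{\left(P \right)} = - \frac{1}{-1 + P}$ ($l{\left(P \right)} = \frac{2 - 3}{P - 1} = - \frac{1}{-1 + P}$)
$l{\left(-7 \right)} \left(\left(5 + 24\right) + 17\right) = - \frac{1}{-1 - 7} \left(\left(5 + 24\right) + 17\right) = - \frac{1}{-8} \left(29 + 17\right) = \left(-1\right) \left(- \frac{1}{8}\right) 46 = \frac{1}{8} \cdot 46 = \frac{23}{4}$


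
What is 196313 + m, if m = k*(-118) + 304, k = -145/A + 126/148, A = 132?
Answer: 480209927/2442 ≈ 1.9665e+5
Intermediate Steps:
k = -1207/4884 (k = -145/132 + 126/148 = -145*1/132 + 126*(1/148) = -145/132 + 63/74 = -1207/4884 ≈ -0.24713)
m = 813581/2442 (m = -1207/4884*(-118) + 304 = 71213/2442 + 304 = 813581/2442 ≈ 333.16)
196313 + m = 196313 + 813581/2442 = 480209927/2442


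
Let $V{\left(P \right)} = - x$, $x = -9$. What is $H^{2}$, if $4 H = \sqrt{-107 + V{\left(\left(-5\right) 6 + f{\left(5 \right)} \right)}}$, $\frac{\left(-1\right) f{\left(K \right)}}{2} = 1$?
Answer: $- \frac{49}{8} \approx -6.125$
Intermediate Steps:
$f{\left(K \right)} = -2$ ($f{\left(K \right)} = \left(-2\right) 1 = -2$)
$V{\left(P \right)} = 9$ ($V{\left(P \right)} = \left(-1\right) \left(-9\right) = 9$)
$H = \frac{7 i \sqrt{2}}{4}$ ($H = \frac{\sqrt{-107 + 9}}{4} = \frac{\sqrt{-98}}{4} = \frac{7 i \sqrt{2}}{4} \approx 2.4749 i$)
$H^{2} = \left(\frac{7 i \sqrt{2}}{4}\right)^{2} = - \frac{49}{8}$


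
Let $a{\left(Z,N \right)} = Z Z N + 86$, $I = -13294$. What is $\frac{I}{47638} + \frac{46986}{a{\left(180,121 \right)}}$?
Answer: $- \frac{12470155454}{46691028017} \approx -0.26708$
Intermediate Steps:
$a{\left(Z,N \right)} = 86 + N Z^{2}$ ($a{\left(Z,N \right)} = Z^{2} N + 86 = N Z^{2} + 86 = 86 + N Z^{2}$)
$\frac{I}{47638} + \frac{46986}{a{\left(180,121 \right)}} = - \frac{13294}{47638} + \frac{46986}{86 + 121 \cdot 180^{2}} = \left(-13294\right) \frac{1}{47638} + \frac{46986}{86 + 121 \cdot 32400} = - \frac{6647}{23819} + \frac{46986}{86 + 3920400} = - \frac{6647}{23819} + \frac{46986}{3920486} = - \frac{6647}{23819} + 46986 \cdot \frac{1}{3920486} = - \frac{6647}{23819} + \frac{23493}{1960243} = - \frac{12470155454}{46691028017}$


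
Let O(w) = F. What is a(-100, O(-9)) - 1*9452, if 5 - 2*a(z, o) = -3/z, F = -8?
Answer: -1889903/200 ≈ -9449.5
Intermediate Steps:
O(w) = -8
a(z, o) = 5/2 + 3/(2*z) (a(z, o) = 5/2 - (-3)/(2*z) = 5/2 + 3/(2*z))
a(-100, O(-9)) - 1*9452 = (1/2)*(3 + 5*(-100))/(-100) - 1*9452 = (1/2)*(-1/100)*(3 - 500) - 9452 = (1/2)*(-1/100)*(-497) - 9452 = 497/200 - 9452 = -1889903/200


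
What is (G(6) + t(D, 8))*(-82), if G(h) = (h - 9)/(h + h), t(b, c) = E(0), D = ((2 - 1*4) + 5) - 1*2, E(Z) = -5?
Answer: 861/2 ≈ 430.50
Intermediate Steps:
D = 1 (D = ((2 - 4) + 5) - 2 = (-2 + 5) - 2 = 3 - 2 = 1)
t(b, c) = -5
G(h) = (-9 + h)/(2*h) (G(h) = (-9 + h)/((2*h)) = (-9 + h)*(1/(2*h)) = (-9 + h)/(2*h))
(G(6) + t(D, 8))*(-82) = ((1/2)*(-9 + 6)/6 - 5)*(-82) = ((1/2)*(1/6)*(-3) - 5)*(-82) = (-1/4 - 5)*(-82) = -21/4*(-82) = 861/2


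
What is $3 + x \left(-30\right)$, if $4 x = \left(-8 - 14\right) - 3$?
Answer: $\frac{381}{2} \approx 190.5$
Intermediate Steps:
$x = - \frac{25}{4}$ ($x = \frac{\left(-8 - 14\right) - 3}{4} = \frac{-22 - 3}{4} = \frac{1}{4} \left(-25\right) = - \frac{25}{4} \approx -6.25$)
$3 + x \left(-30\right) = 3 - - \frac{375}{2} = 3 + \frac{375}{2} = \frac{381}{2}$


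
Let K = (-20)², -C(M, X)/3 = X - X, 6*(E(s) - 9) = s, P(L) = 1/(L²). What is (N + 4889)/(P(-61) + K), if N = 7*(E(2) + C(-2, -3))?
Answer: 55305223/4465203 ≈ 12.386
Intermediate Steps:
P(L) = L⁻²
E(s) = 9 + s/6
C(M, X) = 0 (C(M, X) = -3*(X - X) = -3*0 = 0)
N = 196/3 (N = 7*((9 + (⅙)*2) + 0) = 7*((9 + ⅓) + 0) = 7*(28/3 + 0) = 7*(28/3) = 196/3 ≈ 65.333)
K = 400
(N + 4889)/(P(-61) + K) = (196/3 + 4889)/((-61)⁻² + 400) = 14863/(3*(1/3721 + 400)) = 14863/(3*(1488401/3721)) = (14863/3)*(3721/1488401) = 55305223/4465203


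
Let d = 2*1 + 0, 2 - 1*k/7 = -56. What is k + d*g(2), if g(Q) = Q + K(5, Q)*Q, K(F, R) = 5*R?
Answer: 450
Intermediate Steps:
k = 406 (k = 14 - 7*(-56) = 14 + 392 = 406)
g(Q) = Q + 5*Q**2 (g(Q) = Q + (5*Q)*Q = Q + 5*Q**2)
d = 2 (d = 2 + 0 = 2)
k + d*g(2) = 406 + 2*(2*(1 + 5*2)) = 406 + 2*(2*(1 + 10)) = 406 + 2*(2*11) = 406 + 2*22 = 406 + 44 = 450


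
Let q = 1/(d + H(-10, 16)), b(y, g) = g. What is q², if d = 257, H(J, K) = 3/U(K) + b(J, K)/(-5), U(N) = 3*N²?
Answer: 1638400/105539867161 ≈ 1.5524e-5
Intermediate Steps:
H(J, K) = K⁻² - K/5 (H(J, K) = 3/((3*K²)) + K/(-5) = 3*(1/(3*K²)) + K*(-⅕) = K⁻² - K/5)
q = 1280/324869 (q = 1/(257 + (16⁻² - ⅕*16)) = 1/(257 + (1/256 - 16/5)) = 1/(257 - 4091/1280) = 1/(324869/1280) = 1280/324869 ≈ 0.0039400)
q² = (1280/324869)² = 1638400/105539867161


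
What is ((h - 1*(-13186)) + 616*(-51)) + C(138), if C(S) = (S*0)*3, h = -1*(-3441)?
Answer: -14789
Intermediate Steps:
h = 3441
C(S) = 0 (C(S) = 0*3 = 0)
((h - 1*(-13186)) + 616*(-51)) + C(138) = ((3441 - 1*(-13186)) + 616*(-51)) + 0 = ((3441 + 13186) - 31416) + 0 = (16627 - 31416) + 0 = -14789 + 0 = -14789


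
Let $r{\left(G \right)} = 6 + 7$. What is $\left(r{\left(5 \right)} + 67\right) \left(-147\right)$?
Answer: $-11760$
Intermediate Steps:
$r{\left(G \right)} = 13$
$\left(r{\left(5 \right)} + 67\right) \left(-147\right) = \left(13 + 67\right) \left(-147\right) = 80 \left(-147\right) = -11760$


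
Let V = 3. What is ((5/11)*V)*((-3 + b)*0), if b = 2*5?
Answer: 0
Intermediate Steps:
b = 10
((5/11)*V)*((-3 + b)*0) = ((5/11)*3)*((-3 + 10)*0) = ((5*(1/11))*3)*(7*0) = ((5/11)*3)*0 = (15/11)*0 = 0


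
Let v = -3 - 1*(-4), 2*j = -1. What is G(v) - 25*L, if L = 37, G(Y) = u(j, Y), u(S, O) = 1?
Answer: -924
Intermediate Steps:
j = -1/2 (j = (1/2)*(-1) = -1/2 ≈ -0.50000)
v = 1 (v = -3 + 4 = 1)
G(Y) = 1
G(v) - 25*L = 1 - 25*37 = 1 - 925 = -924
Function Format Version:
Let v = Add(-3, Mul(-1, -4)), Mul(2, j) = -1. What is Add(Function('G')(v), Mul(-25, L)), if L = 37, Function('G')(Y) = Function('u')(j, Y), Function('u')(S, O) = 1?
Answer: -924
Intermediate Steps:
j = Rational(-1, 2) (j = Mul(Rational(1, 2), -1) = Rational(-1, 2) ≈ -0.50000)
v = 1 (v = Add(-3, 4) = 1)
Function('G')(Y) = 1
Add(Function('G')(v), Mul(-25, L)) = Add(1, Mul(-25, 37)) = Add(1, -925) = -924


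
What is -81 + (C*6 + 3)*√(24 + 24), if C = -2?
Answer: -81 - 36*√3 ≈ -143.35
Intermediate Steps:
-81 + (C*6 + 3)*√(24 + 24) = -81 + (-2*6 + 3)*√(24 + 24) = -81 + (-12 + 3)*√48 = -81 - 36*√3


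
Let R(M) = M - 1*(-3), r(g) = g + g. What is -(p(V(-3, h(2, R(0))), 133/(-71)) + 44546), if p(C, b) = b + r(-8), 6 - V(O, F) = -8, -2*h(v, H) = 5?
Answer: -3161497/71 ≈ -44528.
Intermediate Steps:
r(g) = 2*g
R(M) = 3 + M (R(M) = M + 3 = 3 + M)
h(v, H) = -5/2 (h(v, H) = -½*5 = -5/2)
V(O, F) = 14 (V(O, F) = 6 - 1*(-8) = 6 + 8 = 14)
p(C, b) = -16 + b (p(C, b) = b + 2*(-8) = b - 16 = -16 + b)
-(p(V(-3, h(2, R(0))), 133/(-71)) + 44546) = -((-16 + 133/(-71)) + 44546) = -((-16 + 133*(-1/71)) + 44546) = -((-16 - 133/71) + 44546) = -(-1269/71 + 44546) = -1*3161497/71 = -3161497/71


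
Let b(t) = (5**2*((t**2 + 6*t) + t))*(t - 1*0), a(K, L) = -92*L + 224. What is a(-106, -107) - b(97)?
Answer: -24453332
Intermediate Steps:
a(K, L) = 224 - 92*L
b(t) = t*(25*t**2 + 175*t) (b(t) = (25*(t**2 + 7*t))*(t + 0) = (25*t**2 + 175*t)*t = t*(25*t**2 + 175*t))
a(-106, -107) - b(97) = (224 - 92*(-107)) - 25*97**2*(7 + 97) = (224 + 9844) - 25*9409*104 = 10068 - 1*24463400 = 10068 - 24463400 = -24453332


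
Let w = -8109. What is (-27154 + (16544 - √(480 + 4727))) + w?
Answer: -18719 - √5207 ≈ -18791.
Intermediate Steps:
(-27154 + (16544 - √(480 + 4727))) + w = (-27154 + (16544 - √(480 + 4727))) - 8109 = (-27154 + (16544 - √5207)) - 8109 = (-10610 - √5207) - 8109 = -18719 - √5207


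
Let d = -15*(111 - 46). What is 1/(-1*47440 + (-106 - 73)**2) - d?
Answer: 15014024/15399 ≈ 975.00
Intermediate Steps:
d = -975 (d = -15*65 = -975)
1/(-1*47440 + (-106 - 73)**2) - d = 1/(-1*47440 + (-106 - 73)**2) - 1*(-975) = 1/(-47440 + (-179)**2) + 975 = 1/(-47440 + 32041) + 975 = 1/(-15399) + 975 = -1/15399 + 975 = 15014024/15399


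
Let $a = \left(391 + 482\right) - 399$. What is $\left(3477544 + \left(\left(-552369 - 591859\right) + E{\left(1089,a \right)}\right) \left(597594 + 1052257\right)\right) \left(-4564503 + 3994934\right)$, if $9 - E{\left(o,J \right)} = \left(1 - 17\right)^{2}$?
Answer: $1075465736637781489$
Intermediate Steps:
$a = 474$ ($a = 873 - 399 = 474$)
$E{\left(o,J \right)} = -247$ ($E{\left(o,J \right)} = 9 - \left(1 - 17\right)^{2} = 9 - \left(-16\right)^{2} = 9 - 256 = -247$)
$\left(3477544 + \left(\left(-552369 - 591859\right) + E{\left(1089,a \right)}\right) \left(597594 + 1052257\right)\right) \left(-4564503 + 3994934\right) = \left(3477544 + \left(\left(-552369 - 591859\right) - 247\right) \left(597594 + 1052257\right)\right) \left(-4564503 + 3994934\right) = \left(3477544 + \left(\left(-552369 - 591859\right) - 247\right) 1649851\right) \left(-569569\right) = \left(3477544 + \left(-1144228 - 247\right) 1649851\right) \left(-569569\right) = \left(3477544 - 1888213223225\right) \left(-569569\right) = \left(-1888209745681\right) \left(-569569\right) = 1075465736637781489$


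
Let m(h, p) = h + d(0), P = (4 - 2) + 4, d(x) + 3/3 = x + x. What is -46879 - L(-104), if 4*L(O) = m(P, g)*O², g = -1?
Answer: -60399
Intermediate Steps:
d(x) = -1 + 2*x (d(x) = -1 + (x + x) = -1 + 2*x)
P = 6 (P = 2 + 4 = 6)
m(h, p) = -1 + h (m(h, p) = h + (-1 + 2*0) = h + (-1 + 0) = h - 1 = -1 + h)
L(O) = 5*O²/4 (L(O) = ((-1 + 6)*O²)/4 = (5*O²)/4 = 5*O²/4)
-46879 - L(-104) = -46879 - 5*(-104)²/4 = -46879 - 5*10816/4 = -46879 - 1*13520 = -46879 - 13520 = -60399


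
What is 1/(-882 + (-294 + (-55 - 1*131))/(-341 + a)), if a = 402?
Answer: -61/54282 ≈ -0.0011238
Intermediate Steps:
1/(-882 + (-294 + (-55 - 1*131))/(-341 + a)) = 1/(-882 + (-294 + (-55 - 1*131))/(-341 + 402)) = 1/(-882 + (-294 + (-55 - 131))/61) = 1/(-882 + (-294 - 186)*(1/61)) = 1/(-882 - 480*1/61) = 1/(-882 - 480/61) = 1/(-54282/61) = -61/54282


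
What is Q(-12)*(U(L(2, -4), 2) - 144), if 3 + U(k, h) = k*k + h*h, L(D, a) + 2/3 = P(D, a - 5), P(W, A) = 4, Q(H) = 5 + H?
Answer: 8309/9 ≈ 923.22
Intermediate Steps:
L(D, a) = 10/3 (L(D, a) = -2/3 + 4 = 10/3)
U(k, h) = -3 + h**2 + k**2 (U(k, h) = -3 + (k*k + h*h) = -3 + (k**2 + h**2) = -3 + (h**2 + k**2) = -3 + h**2 + k**2)
Q(-12)*(U(L(2, -4), 2) - 144) = (5 - 12)*((-3 + 2**2 + (10/3)**2) - 144) = -7*((-3 + 4 + 100/9) - 144) = -7*(109/9 - 144) = -7*(-1187/9) = 8309/9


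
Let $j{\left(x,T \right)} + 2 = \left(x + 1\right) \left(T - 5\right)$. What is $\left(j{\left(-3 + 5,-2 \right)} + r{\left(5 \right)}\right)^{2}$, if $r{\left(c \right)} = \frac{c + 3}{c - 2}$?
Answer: $\frac{3721}{9} \approx 413.44$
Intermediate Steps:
$r{\left(c \right)} = \frac{3 + c}{-2 + c}$
$j{\left(x,T \right)} = -2 + \left(1 + x\right) \left(-5 + T\right)$ ($j{\left(x,T \right)} = -2 + \left(x + 1\right) \left(T - 5\right) = -2 + \left(1 + x\right) \left(-5 + T\right)$)
$\left(j{\left(-3 + 5,-2 \right)} + r{\left(5 \right)}\right)^{2} = \left(\left(-7 - 2 - 5 \left(-3 + 5\right) - 2 \left(-3 + 5\right)\right) + \frac{3 + 5}{-2 + 5}\right)^{2} = \left(\left(-7 - 2 - 10 - 4\right) + \frac{1}{3} \cdot 8\right)^{2} = \left(-23 + \frac{8}{3}\right)^{2} = \left(- \frac{61}{3}\right)^{2} = \frac{3721}{9}$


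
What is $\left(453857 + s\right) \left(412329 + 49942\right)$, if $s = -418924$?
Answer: $16148512843$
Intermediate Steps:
$\left(453857 + s\right) \left(412329 + 49942\right) = \left(453857 - 418924\right) \left(412329 + 49942\right) = 34933 \cdot 462271 = 16148512843$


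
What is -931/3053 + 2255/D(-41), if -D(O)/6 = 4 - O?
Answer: -1427177/164862 ≈ -8.6568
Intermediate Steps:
D(O) = -24 + 6*O (D(O) = -6*(4 - O) = -24 + 6*O)
-931/3053 + 2255/D(-41) = -931/3053 + 2255/(-24 + 6*(-41)) = -931*1/3053 + 2255/(-24 - 246) = -931/3053 + 2255/(-270) = -931/3053 + 2255*(-1/270) = -931/3053 - 451/54 = -1427177/164862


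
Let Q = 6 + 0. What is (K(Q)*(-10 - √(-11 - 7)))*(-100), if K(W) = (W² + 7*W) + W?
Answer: 84000 + 25200*I*√2 ≈ 84000.0 + 35638.0*I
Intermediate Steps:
Q = 6
K(W) = W² + 8*W
(K(Q)*(-10 - √(-11 - 7)))*(-100) = ((6*(8 + 6))*(-10 - √(-11 - 7)))*(-100) = ((6*14)*(-10 - √(-18)))*(-100) = (84*(-10 - 3*I*√2))*(-100) = (-840 - 252*I*√2)*(-100) = 84000 + 25200*I*√2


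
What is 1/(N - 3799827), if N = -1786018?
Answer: -1/5585845 ≈ -1.7902e-7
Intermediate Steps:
1/(N - 3799827) = 1/(-1786018 - 3799827) = 1/(-5585845) = -1/5585845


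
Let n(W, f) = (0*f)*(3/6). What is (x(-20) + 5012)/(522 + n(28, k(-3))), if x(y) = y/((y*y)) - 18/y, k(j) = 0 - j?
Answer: 33419/3480 ≈ 9.6032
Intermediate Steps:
k(j) = -j
x(y) = -17/y (x(y) = y/(y**2) - 18/y = y/y**2 - 18/y = 1/y - 18/y = -17/y)
n(W, f) = 0 (n(W, f) = 0*(3*(1/6)) = 0*(1/2) = 0)
(x(-20) + 5012)/(522 + n(28, k(-3))) = (-17/(-20) + 5012)/(522 + 0) = (-17*(-1/20) + 5012)/522 = (17/20 + 5012)*(1/522) = (100257/20)*(1/522) = 33419/3480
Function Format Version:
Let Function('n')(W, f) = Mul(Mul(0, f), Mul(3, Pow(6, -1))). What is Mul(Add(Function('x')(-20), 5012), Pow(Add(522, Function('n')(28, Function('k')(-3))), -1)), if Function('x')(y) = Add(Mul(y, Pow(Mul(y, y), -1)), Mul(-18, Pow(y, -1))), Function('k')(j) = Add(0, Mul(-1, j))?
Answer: Rational(33419, 3480) ≈ 9.6032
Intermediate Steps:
Function('k')(j) = Mul(-1, j)
Function('x')(y) = Mul(-17, Pow(y, -1)) (Function('x')(y) = Add(Mul(y, Pow(Pow(y, 2), -1)), Mul(-18, Pow(y, -1))) = Add(Mul(y, Pow(y, -2)), Mul(-18, Pow(y, -1))) = Add(Pow(y, -1), Mul(-18, Pow(y, -1))) = Mul(-17, Pow(y, -1)))
Function('n')(W, f) = 0 (Function('n')(W, f) = Mul(0, Mul(3, Rational(1, 6))) = Mul(0, Rational(1, 2)) = 0)
Mul(Add(Function('x')(-20), 5012), Pow(Add(522, Function('n')(28, Function('k')(-3))), -1)) = Mul(Add(Mul(-17, Pow(-20, -1)), 5012), Pow(Add(522, 0), -1)) = Mul(Add(Mul(-17, Rational(-1, 20)), 5012), Pow(522, -1)) = Mul(Add(Rational(17, 20), 5012), Rational(1, 522)) = Mul(Rational(100257, 20), Rational(1, 522)) = Rational(33419, 3480)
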